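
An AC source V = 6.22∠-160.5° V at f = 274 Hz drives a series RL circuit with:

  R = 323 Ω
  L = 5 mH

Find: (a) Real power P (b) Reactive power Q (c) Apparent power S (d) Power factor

Step 1 — Angular frequency: ω = 2π·f = 2π·274 = 1722 rad/s.
Step 2 — Component impedances:
  R: Z = R = 323 Ω
  L: Z = jωL = j·1722·0.005 = 0 + j8.608 Ω
Step 3 — Series combination: Z_total = R + L = 323 + j8.608 Ω = 323.1∠1.5° Ω.
Step 4 — Source phasor: V = 6.22∠-160.5° V = -5.863 - j2.076 V.
Step 5 — Current: I = V / Z = -0.01831 - j0.00594 A = 0.01925∠-162.0° A.
Step 6 — Complex power: S = V·I* = 0.1197 + j0.00319 VA.
Step 7 — Real power: P = Re(S) = 0.1197 W.
Step 8 — Reactive power: Q = Im(S) = 0.00319 VAR.
Step 9 — Apparent power: |S| = 0.1197 VA.
Step 10 — Power factor: PF = P/|S| = 0.9996 (lagging).

(a) P = 0.1197 W  (b) Q = 0.00319 VAR  (c) S = 0.1197 VA  (d) PF = 0.9996 (lagging)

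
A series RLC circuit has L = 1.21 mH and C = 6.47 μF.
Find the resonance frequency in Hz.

Step 1 — Resonance condition Im(Z)=0 gives ω₀ = 1/√(LC).
Step 2 — ω₀ = 1/√(0.00121·6.47e-06) = 1.13e+04 rad/s.
Step 3 — f₀ = ω₀/(2π) = 1799 Hz.

f₀ = 1799 Hz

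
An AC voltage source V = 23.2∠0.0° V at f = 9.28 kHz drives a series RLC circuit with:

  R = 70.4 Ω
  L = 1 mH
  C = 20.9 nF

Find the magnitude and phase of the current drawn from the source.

Step 1 — Angular frequency: ω = 2π·f = 2π·9280 = 5.831e+04 rad/s.
Step 2 — Component impedances:
  R: Z = R = 70.4 Ω
  L: Z = jωL = j·5.831e+04·0.001 = 0 + j58.31 Ω
  C: Z = 1/(jωC) = -j/(ω·C) = 0 - j820.6 Ω
Step 3 — Series combination: Z_total = R + L + C = 70.4 - j762.3 Ω = 765.5∠-84.7° Ω.
Step 4 — Source phasor: V = 23.2∠0.0° V = 23.2 V.
Step 5 — Ohm's law: I = V / Z_total = (23.2) / (70.4 - j762.3) = 0.002787 + j0.03018 A.
Step 6 — Convert to polar: |I| = 0.03031 A, ∠I = 84.7°.

I = 0.03031∠84.7° A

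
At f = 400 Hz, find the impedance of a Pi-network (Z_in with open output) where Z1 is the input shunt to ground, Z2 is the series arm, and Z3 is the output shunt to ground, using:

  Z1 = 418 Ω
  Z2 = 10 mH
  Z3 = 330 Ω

Step 1 — Angular frequency: ω = 2π·f = 2π·400 = 2513 rad/s.
Step 2 — Component impedances:
  Z1: Z = R = 418 Ω
  Z2: Z = jωL = j·2513·0.01 = 0 + j25.13 Ω
  Z3: Z = R = 330 Ω
Step 3 — With open output, the series arm Z2 and the output shunt Z3 appear in series to ground: Z2 + Z3 = 330 + j25.13 Ω.
Step 4 — Parallel with input shunt Z1: Z_in = Z1 || (Z2 + Z3) = 184.7 + j7.84 Ω = 184.8∠2.4° Ω.

Z = 184.7 + j7.84 Ω = 184.8∠2.4° Ω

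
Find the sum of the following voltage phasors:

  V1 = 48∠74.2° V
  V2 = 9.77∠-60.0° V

Step 1 — Convert each phasor to rectangular form:
  V1 = 48·(cos(74.2°) + j·sin(74.2°)) = 13.07 + j46.19 V
  V2 = 9.77·(cos(-60.0°) + j·sin(-60.0°)) = 4.885 - j8.461 V
Step 2 — Sum components: V_total = 17.95 + j37.73 V.
Step 3 — Convert to polar: |V_total| = 41.78 V, ∠V_total = 64.5°.

V_total = 41.78∠64.5° V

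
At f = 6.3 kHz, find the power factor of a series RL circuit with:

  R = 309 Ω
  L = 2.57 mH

Step 1 — Angular frequency: ω = 2π·f = 2π·6300 = 3.958e+04 rad/s.
Step 2 — Component impedances:
  R: Z = R = 309 Ω
  L: Z = jωL = j·3.958e+04·0.00257 = 0 + j101.7 Ω
Step 3 — Series combination: Z_total = R + L = 309 + j101.7 Ω = 325.3∠18.2° Ω.
Step 4 — Power factor: PF = cos(φ) = Re(Z)/|Z| = 309/325.32 = 0.9498.
Step 5 — Type: Im(Z) = 101.7 ⇒ lagging (phase φ = 18.2°).

PF = 0.9498 (lagging, φ = 18.2°)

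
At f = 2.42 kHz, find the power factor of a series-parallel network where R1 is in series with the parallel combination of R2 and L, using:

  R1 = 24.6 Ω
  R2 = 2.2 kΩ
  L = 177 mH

Step 1 — Angular frequency: ω = 2π·f = 2π·2420 = 1.521e+04 rad/s.
Step 2 — Component impedances:
  R1: Z = R = 24.6 Ω
  R2: Z = R = 2200 Ω
  L: Z = jωL = j·1.521e+04·0.177 = 0 + j2691 Ω
Step 3 — Parallel branch: R2 || L = 1/(1/R2 + 1/L) = 1319 + j1078 Ω.
Step 4 — Series with R1: Z_total = R1 + (R2 || L) = 1343 + j1078 Ω = 1722∠38.7° Ω.
Step 5 — Power factor: PF = cos(φ) = Re(Z)/|Z| = 1343/1722 = 0.7799.
Step 6 — Type: Im(Z) = 1078 ⇒ lagging (phase φ = 38.7°).

PF = 0.7799 (lagging, φ = 38.7°)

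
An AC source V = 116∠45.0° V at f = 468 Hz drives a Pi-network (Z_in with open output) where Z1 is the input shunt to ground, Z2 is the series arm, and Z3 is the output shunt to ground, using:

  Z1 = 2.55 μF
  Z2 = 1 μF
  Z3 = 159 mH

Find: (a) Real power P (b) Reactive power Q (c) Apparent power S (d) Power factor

Step 1 — Angular frequency: ω = 2π·f = 2π·468 = 2941 rad/s.
Step 2 — Component impedances:
  Z1: Z = 1/(jωC) = -j/(ω·C) = 0 - j133.4 Ω
  Z2: Z = 1/(jωC) = -j/(ω·C) = 0 - j340.1 Ω
  Z3: Z = jωL = j·2941·0.159 = 0 + j467.5 Ω
Step 3 — With open output, the series arm Z2 and the output shunt Z3 appear in series to ground: Z2 + Z3 = 0 + j127.5 Ω.
Step 4 — Parallel with input shunt Z1: Z_in = Z1 || (Z2 + Z3) = 0 + j2885 Ω = 2885∠90.0° Ω.
Step 5 — Source phasor: V = 116∠45.0° V = 82.02 + j82.02 V.
Step 6 — Current: I = V / Z = 0.02843 - j0.02843 A = 0.04021∠-45.0° A.
Step 7 — Complex power: S = V·I* = 0 + j4.664 VA.
Step 8 — Real power: P = Re(S) = 0 W.
Step 9 — Reactive power: Q = Im(S) = 4.664 VAR.
Step 10 — Apparent power: |S| = 4.664 VA.
Step 11 — Power factor: PF = P/|S| = 0 (lagging).

(a) P = 0 W  (b) Q = 4.664 VAR  (c) S = 4.664 VA  (d) PF = 0 (lagging)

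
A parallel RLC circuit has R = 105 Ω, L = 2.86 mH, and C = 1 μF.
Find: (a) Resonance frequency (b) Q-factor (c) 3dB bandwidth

Step 1 — Resonance: ω₀ = 1/√(LC) = 1/√(0.00286·1e-06) = 1.87e+04 rad/s.
Step 2 — f₀ = ω₀/(2π) = 2976 Hz.
Step 3 — Parallel Q: Q = R/(ω₀L) = 105/(1.87e+04·0.00286) = 1.963.
Step 4 — Bandwidth: Δω = ω₀/Q = 9524 rad/s; BW = Δω/(2π) = 1516 Hz.

(a) f₀ = 2976 Hz  (b) Q = 1.963  (c) BW = 1516 Hz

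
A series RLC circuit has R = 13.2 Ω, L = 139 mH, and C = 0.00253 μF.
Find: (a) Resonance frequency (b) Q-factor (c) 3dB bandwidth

Step 1 — Resonance: ω₀ = 1/√(LC) = 1/√(0.139·2.53e-09) = 5.333e+04 rad/s.
Step 2 — f₀ = ω₀/(2π) = 8487 Hz.
Step 3 — Series Q: Q = ω₀L/R = 5.333e+04·0.139/13.2 = 561.5.
Step 4 — Bandwidth: Δω = ω₀/Q = 94.96 rad/s; BW = Δω/(2π) = 15.11 Hz.

(a) f₀ = 8487 Hz  (b) Q = 561.5  (c) BW = 15.11 Hz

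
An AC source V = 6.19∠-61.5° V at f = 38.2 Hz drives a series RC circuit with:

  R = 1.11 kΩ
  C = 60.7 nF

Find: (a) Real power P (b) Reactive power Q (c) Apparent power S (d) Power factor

Step 1 — Angular frequency: ω = 2π·f = 2π·38.2 = 240 rad/s.
Step 2 — Component impedances:
  R: Z = R = 1110 Ω
  C: Z = 1/(jωC) = -j/(ω·C) = 0 - j6.864e+04 Ω
Step 3 — Series combination: Z_total = R + C = 1110 - j6.864e+04 Ω = 6.865e+04∠-89.1° Ω.
Step 4 — Source phasor: V = 6.19∠-61.5° V = 2.954 - j5.44 V.
Step 5 — Current: I = V / Z = 7.993e-05 + j4.174e-05 A = 9.017e-05∠27.6° A.
Step 6 — Complex power: S = V·I* = 9.025e-06 - j0.0005581 VA.
Step 7 — Real power: P = Re(S) = 9.025e-06 W.
Step 8 — Reactive power: Q = Im(S) = -0.0005581 VAR.
Step 9 — Apparent power: |S| = 0.0005582 VA.
Step 10 — Power factor: PF = P/|S| = 0.01617 (leading).

(a) P = 9.025e-06 W  (b) Q = -0.0005581 VAR  (c) S = 0.0005582 VA  (d) PF = 0.01617 (leading)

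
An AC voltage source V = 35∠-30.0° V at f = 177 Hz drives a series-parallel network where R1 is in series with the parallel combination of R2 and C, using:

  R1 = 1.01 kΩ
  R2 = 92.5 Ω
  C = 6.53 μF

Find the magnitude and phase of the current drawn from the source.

Step 1 — Angular frequency: ω = 2π·f = 2π·177 = 1112 rad/s.
Step 2 — Component impedances:
  R1: Z = R = 1010 Ω
  R2: Z = R = 92.5 Ω
  C: Z = 1/(jωC) = -j/(ω·C) = 0 - j137.7 Ω
Step 3 — Parallel branch: R2 || C = 1/(1/R2 + 1/C) = 63.74 - j42.82 Ω.
Step 4 — Series with R1: Z_total = R1 + (R2 || C) = 1074 - j42.82 Ω = 1075∠-2.3° Ω.
Step 5 — Source phasor: V = 35∠-30.0° V = 30.31 - j17.5 V.
Step 6 — Ohm's law: I = V / Z_total = (30.31 - j17.5) / (1074 - j42.82) = 0.02883 - j0.01515 A.
Step 7 — Convert to polar: |I| = 0.03257 A, ∠I = -27.7°.

I = 0.03257∠-27.7° A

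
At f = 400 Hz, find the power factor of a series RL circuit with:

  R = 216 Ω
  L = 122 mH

Step 1 — Angular frequency: ω = 2π·f = 2π·400 = 2513 rad/s.
Step 2 — Component impedances:
  R: Z = R = 216 Ω
  L: Z = jωL = j·2513·0.122 = 0 + j306.6 Ω
Step 3 — Series combination: Z_total = R + L = 216 + j306.6 Ω = 375.1∠54.8° Ω.
Step 4 — Power factor: PF = cos(φ) = Re(Z)/|Z| = 216/375.06 = 0.5759.
Step 5 — Type: Im(Z) = 306.6 ⇒ lagging (phase φ = 54.8°).

PF = 0.5759 (lagging, φ = 54.8°)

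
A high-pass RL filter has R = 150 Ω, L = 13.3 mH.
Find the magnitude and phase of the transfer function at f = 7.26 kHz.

Step 1 — Angular frequency: ω = 2π·7260 = 4.562e+04 rad/s.
Step 2 — Transfer function: H(jω) = jωL/(R + jωL).
Step 3 — Numerator jωL = j·606.7; denominator R + jωL = 150 + j606.7.
Step 4 — H = 0.9424 + j0.233.
Step 5 — Magnitude: |H| = 0.9708 (-0.3 dB); phase: φ = 13.9°.

|H| = 0.9708 (-0.3 dB), φ = 13.9°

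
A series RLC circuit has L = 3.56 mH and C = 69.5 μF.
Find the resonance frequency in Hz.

Step 1 — Resonance condition Im(Z)=0 gives ω₀ = 1/√(LC).
Step 2 — ω₀ = 1/√(0.00356·6.95e-05) = 2010 rad/s.
Step 3 — f₀ = ω₀/(2π) = 320 Hz.

f₀ = 320 Hz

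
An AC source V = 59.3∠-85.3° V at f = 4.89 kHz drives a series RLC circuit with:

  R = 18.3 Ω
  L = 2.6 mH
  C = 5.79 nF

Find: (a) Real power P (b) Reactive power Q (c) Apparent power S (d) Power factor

Step 1 — Angular frequency: ω = 2π·f = 2π·4890 = 3.072e+04 rad/s.
Step 2 — Component impedances:
  R: Z = R = 18.3 Ω
  L: Z = jωL = j·3.072e+04·0.0026 = 0 + j79.88 Ω
  C: Z = 1/(jωC) = -j/(ω·C) = 0 - j5621 Ω
Step 3 — Series combination: Z_total = R + L + C = 18.3 - j5541 Ω = 5541∠-89.8° Ω.
Step 4 — Source phasor: V = 59.3∠-85.3° V = 4.859 - j59.1 V.
Step 5 — Current: I = V / Z = 0.01067 + j0.0008416 A = 0.0107∠4.5° A.
Step 6 — Complex power: S = V·I* = 0.002096 - j0.6346 VA.
Step 7 — Real power: P = Re(S) = 0.002096 W.
Step 8 — Reactive power: Q = Im(S) = -0.6346 VAR.
Step 9 — Apparent power: |S| = 0.6346 VA.
Step 10 — Power factor: PF = P/|S| = 0.003302 (leading).

(a) P = 0.002096 W  (b) Q = -0.6346 VAR  (c) S = 0.6346 VA  (d) PF = 0.003302 (leading)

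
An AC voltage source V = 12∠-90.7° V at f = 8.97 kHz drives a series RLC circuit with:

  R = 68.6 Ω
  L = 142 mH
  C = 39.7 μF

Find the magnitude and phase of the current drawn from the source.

Step 1 — Angular frequency: ω = 2π·f = 2π·8970 = 5.636e+04 rad/s.
Step 2 — Component impedances:
  R: Z = R = 68.6 Ω
  L: Z = jωL = j·5.636e+04·0.142 = 0 + j8003 Ω
  C: Z = 1/(jωC) = -j/(ω·C) = 0 - j0.4469 Ω
Step 3 — Series combination: Z_total = R + L + C = 68.6 + j8003 Ω = 8003∠89.5° Ω.
Step 4 — Source phasor: V = 12∠-90.7° V = -0.1466 - j12 V.
Step 5 — Ohm's law: I = V / Z_total = (-0.1466 - j12) / (68.6 + j8003) = -0.001499 + j5.466e-06 A.
Step 6 — Convert to polar: |I| = 0.001499 A, ∠I = 179.8°.

I = 0.001499∠179.8° A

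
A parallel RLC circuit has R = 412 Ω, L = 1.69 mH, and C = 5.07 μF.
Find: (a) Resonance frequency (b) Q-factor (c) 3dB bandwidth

Step 1 — Resonance: ω₀ = 1/√(LC) = 1/√(0.00169·5.07e-06) = 1.08e+04 rad/s.
Step 2 — f₀ = ω₀/(2π) = 1719 Hz.
Step 3 — Parallel Q: Q = R/(ω₀L) = 412/(1.08e+04·0.00169) = 22.57.
Step 4 — Bandwidth: Δω = ω₀/Q = 478.7 rad/s; BW = Δω/(2π) = 76.19 Hz.

(a) f₀ = 1719 Hz  (b) Q = 22.57  (c) BW = 76.19 Hz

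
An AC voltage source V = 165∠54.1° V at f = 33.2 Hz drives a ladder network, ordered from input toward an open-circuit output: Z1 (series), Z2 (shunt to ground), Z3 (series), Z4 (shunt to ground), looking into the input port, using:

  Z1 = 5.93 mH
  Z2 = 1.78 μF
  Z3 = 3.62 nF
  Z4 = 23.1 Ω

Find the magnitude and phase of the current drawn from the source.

Step 1 — Angular frequency: ω = 2π·f = 2π·33.2 = 208.6 rad/s.
Step 2 — Component impedances:
  Z1: Z = jωL = j·208.6·0.00593 = 0 + j1.237 Ω
  Z2: Z = 1/(jωC) = -j/(ω·C) = 0 - j2693 Ω
  Z3: Z = 1/(jωC) = -j/(ω·C) = 0 - j1.324e+06 Ω
  Z4: Z = R = 23.1 Ω
Step 3 — Ladder network (open output): work backward from the far end, alternating series and parallel combinations. Z_in = 9.515e-05 - j2686 Ω = 2686∠-90.0° Ω.
Step 4 — Source phasor: V = 165∠54.1° V = 96.75 + j133.7 V.
Step 5 — Ohm's law: I = V / Z_total = (96.75 + j133.7) / (9.515e-05 - j2686) = -0.04975 + j0.03601 A.
Step 6 — Convert to polar: |I| = 0.06142 A, ∠I = 144.1°.

I = 0.06142∠144.1° A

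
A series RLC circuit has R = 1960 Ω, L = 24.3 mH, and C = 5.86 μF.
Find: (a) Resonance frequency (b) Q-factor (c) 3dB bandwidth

Step 1 — Resonance condition Im(Z)=0 gives ω₀ = 1/√(LC).
Step 2 — ω₀ = 1/√(0.0243·5.86e-06) = 2650 rad/s.
Step 3 — f₀ = ω₀/(2π) = 421.8 Hz.
Step 4 — Series Q: Q = ω₀L/R = 2650·0.0243/1960 = 0.03285.
Step 5 — 3dB bandwidth: Δω = ω₀/Q = 8.066e+04 rad/s; BW = Δω/(2π) = 1.284e+04 Hz.

(a) f₀ = 421.8 Hz  (b) Q = 0.03285  (c) BW = 1.284e+04 Hz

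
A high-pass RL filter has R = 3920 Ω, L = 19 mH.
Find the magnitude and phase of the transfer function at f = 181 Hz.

Step 1 — Angular frequency: ω = 2π·181 = 1137 rad/s.
Step 2 — Transfer function: H(jω) = jωL/(R + jωL).
Step 3 — Numerator jωL = j·21.61; denominator R + jωL = 3920 + j21.61.
Step 4 — H = 3.038e-05 + j0.005512.
Step 5 — Magnitude: |H| = 0.005512 (-45.2 dB); phase: φ = 89.7°.

|H| = 0.005512 (-45.2 dB), φ = 89.7°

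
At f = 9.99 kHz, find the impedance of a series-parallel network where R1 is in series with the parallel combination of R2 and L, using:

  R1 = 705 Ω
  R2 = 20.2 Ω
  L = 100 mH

Step 1 — Angular frequency: ω = 2π·f = 2π·9990 = 6.277e+04 rad/s.
Step 2 — Component impedances:
  R1: Z = R = 705 Ω
  R2: Z = R = 20.2 Ω
  L: Z = jωL = j·6.277e+04·0.1 = 0 + j6277 Ω
Step 3 — Parallel branch: R2 || L = 1/(1/R2 + 1/L) = 20.2 + j0.06501 Ω.
Step 4 — Series with R1: Z_total = R1 + (R2 || L) = 725.2 + j0.06501 Ω = 725.2∠0.0° Ω.

Z = 725.2 + j0.06501 Ω = 725.2∠0.0° Ω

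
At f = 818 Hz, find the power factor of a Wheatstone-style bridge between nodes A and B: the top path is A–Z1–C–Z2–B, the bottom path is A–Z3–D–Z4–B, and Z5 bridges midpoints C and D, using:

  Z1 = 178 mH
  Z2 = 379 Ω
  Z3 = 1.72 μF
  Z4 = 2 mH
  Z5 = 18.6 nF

Step 1 — Angular frequency: ω = 2π·f = 2π·818 = 5140 rad/s.
Step 2 — Component impedances:
  Z1: Z = jωL = j·5140·0.178 = 0 + j914.9 Ω
  Z2: Z = R = 379 Ω
  Z3: Z = 1/(jωC) = -j/(ω·C) = 0 - j113.1 Ω
  Z4: Z = jωL = j·5140·0.002 = 0 + j10.28 Ω
  Z5: Z = 1/(jωC) = -j/(ω·C) = 0 - j1.046e+04 Ω
Step 3 — Bridge requires nodal analysis (the Z5 bridge couples midpoints C and D, so the two paths cannot be reduced to a simple series/parallel combination). Setting node B to ground and injecting 1 A at node A, the 3-node admittance system at A, C, D solves to V_A = Z_AB = 5.214 - j113.6 Ω = 113.7∠-87.4° Ω.
Step 4 — Power factor: PF = cos(φ) = Re(Z)/|Z| = 5.2142/113.72 = 0.04585.
Step 5 — Type: Im(Z) = -113.6 ⇒ leading (phase φ = -87.4°).

PF = 0.04585 (leading, φ = -87.4°)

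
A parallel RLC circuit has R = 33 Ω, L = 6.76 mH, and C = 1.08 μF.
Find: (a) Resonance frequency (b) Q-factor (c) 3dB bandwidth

Step 1 — Resonance: ω₀ = 1/√(LC) = 1/√(0.00676·1.08e-06) = 1.17e+04 rad/s.
Step 2 — f₀ = ω₀/(2π) = 1863 Hz.
Step 3 — Parallel Q: Q = R/(ω₀L) = 33/(1.17e+04·0.00676) = 0.4171.
Step 4 — Bandwidth: Δω = ω₀/Q = 2.806e+04 rad/s; BW = Δω/(2π) = 4466 Hz.

(a) f₀ = 1863 Hz  (b) Q = 0.4171  (c) BW = 4466 Hz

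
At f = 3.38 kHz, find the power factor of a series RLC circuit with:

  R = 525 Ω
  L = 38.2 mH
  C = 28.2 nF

Step 1 — Angular frequency: ω = 2π·f = 2π·3380 = 2.124e+04 rad/s.
Step 2 — Component impedances:
  R: Z = R = 525 Ω
  L: Z = jωL = j·2.124e+04·0.0382 = 0 + j811.3 Ω
  C: Z = 1/(jωC) = -j/(ω·C) = 0 - j1670 Ω
Step 3 — Series combination: Z_total = R + L + C = 525 - j858.5 Ω = 1006∠-58.6° Ω.
Step 4 — Power factor: PF = cos(φ) = Re(Z)/|Z| = 525/1006.3 = 0.5217.
Step 5 — Type: Im(Z) = -858.5 ⇒ leading (phase φ = -58.6°).

PF = 0.5217 (leading, φ = -58.6°)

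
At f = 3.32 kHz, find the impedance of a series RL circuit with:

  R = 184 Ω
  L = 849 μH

Step 1 — Angular frequency: ω = 2π·f = 2π·3320 = 2.086e+04 rad/s.
Step 2 — Component impedances:
  R: Z = R = 184 Ω
  L: Z = jωL = j·2.086e+04·0.000849 = 0 + j17.71 Ω
Step 3 — Series combination: Z_total = R + L = 184 + j17.71 Ω = 184.9∠5.5° Ω.

Z = 184 + j17.71 Ω = 184.9∠5.5° Ω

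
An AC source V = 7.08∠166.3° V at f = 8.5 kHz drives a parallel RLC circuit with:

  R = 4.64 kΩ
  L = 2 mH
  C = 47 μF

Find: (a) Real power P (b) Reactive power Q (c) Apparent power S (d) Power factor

Step 1 — Angular frequency: ω = 2π·f = 2π·8500 = 5.341e+04 rad/s.
Step 2 — Component impedances:
  R: Z = R = 4640 Ω
  L: Z = jωL = j·5.341e+04·0.002 = 0 + j106.8 Ω
  C: Z = 1/(jωC) = -j/(ω·C) = 0 - j0.3984 Ω
Step 3 — Parallel combination: 1/Z_total = 1/R + 1/L + 1/C; Z_total = 3.446e-05 - j0.3999 Ω = 0.3999∠-90.0° Ω.
Step 4 — Source phasor: V = 7.08∠166.3° V = -6.879 + j1.677 V.
Step 5 — Current: I = V / Z = -4.195 - j17.2 A = 17.71∠-103.7° A.
Step 6 — Complex power: S = V·I* = 0.0108 - j125.4 VA.
Step 7 — Real power: P = Re(S) = 0.0108 W.
Step 8 — Reactive power: Q = Im(S) = -125.4 VAR.
Step 9 — Apparent power: |S| = 125.4 VA.
Step 10 — Power factor: PF = P/|S| = 8.618e-05 (leading).

(a) P = 0.0108 W  (b) Q = -125.4 VAR  (c) S = 125.4 VA  (d) PF = 8.618e-05 (leading)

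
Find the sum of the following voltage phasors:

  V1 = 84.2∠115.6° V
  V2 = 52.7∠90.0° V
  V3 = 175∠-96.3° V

Step 1 — Convert each phasor to rectangular form:
  V1 = 84.2·(cos(115.6°) + j·sin(115.6°)) = -36.38 + j75.93 V
  V2 = 52.7·(cos(90.0°) + j·sin(90.0°)) = 0 + j52.7 V
  V3 = 175·(cos(-96.3°) + j·sin(-96.3°)) = -19.2 - j173.9 V
Step 2 — Sum components: V_total = -55.59 - j45.31 V.
Step 3 — Convert to polar: |V_total| = 71.71 V, ∠V_total = -140.8°.

V_total = 71.71∠-140.8° V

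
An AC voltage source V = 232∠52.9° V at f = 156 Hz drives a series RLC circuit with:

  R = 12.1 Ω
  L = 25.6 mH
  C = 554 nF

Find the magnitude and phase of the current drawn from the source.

Step 1 — Angular frequency: ω = 2π·f = 2π·156 = 980.2 rad/s.
Step 2 — Component impedances:
  R: Z = R = 12.1 Ω
  L: Z = jωL = j·980.2·0.0256 = 0 + j25.09 Ω
  C: Z = 1/(jωC) = -j/(ω·C) = 0 - j1842 Ω
Step 3 — Series combination: Z_total = R + L + C = 12.1 - j1816 Ω = 1817∠-89.6° Ω.
Step 4 — Source phasor: V = 232∠52.9° V = 139.9 + j185 V.
Step 5 — Ohm's law: I = V / Z_total = (139.9 + j185) / (12.1 - j1816) = -0.1014 + j0.07772 A.
Step 6 — Convert to polar: |I| = 0.1277 A, ∠I = 142.5°.

I = 0.1277∠142.5° A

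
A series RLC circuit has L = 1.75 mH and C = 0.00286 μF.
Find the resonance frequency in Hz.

Step 1 — Resonance condition Im(Z)=0 gives ω₀ = 1/√(LC).
Step 2 — ω₀ = 1/√(0.00175·2.86e-09) = 4.47e+05 rad/s.
Step 3 — f₀ = ω₀/(2π) = 7.114e+04 Hz.

f₀ = 7.114e+04 Hz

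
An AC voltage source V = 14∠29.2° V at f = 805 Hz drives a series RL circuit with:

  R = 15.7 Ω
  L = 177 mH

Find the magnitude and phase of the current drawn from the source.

Step 1 — Angular frequency: ω = 2π·f = 2π·805 = 5058 rad/s.
Step 2 — Component impedances:
  R: Z = R = 15.7 Ω
  L: Z = jωL = j·5058·0.177 = 0 + j895.3 Ω
Step 3 — Series combination: Z_total = R + L = 15.7 + j895.3 Ω = 895.4∠89.0° Ω.
Step 4 — Source phasor: V = 14∠29.2° V = 12.22 + j6.83 V.
Step 5 — Ohm's law: I = V / Z_total = (12.22 + j6.83) / (15.7 + j895.3) = 0.007866 - j0.01351 A.
Step 6 — Convert to polar: |I| = 0.01564 A, ∠I = -59.8°.

I = 0.01564∠-59.8° A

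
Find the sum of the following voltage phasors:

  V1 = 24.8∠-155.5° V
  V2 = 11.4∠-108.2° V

Step 1 — Convert each phasor to rectangular form:
  V1 = 24.8·(cos(-155.5°) + j·sin(-155.5°)) = -22.57 - j10.28 V
  V2 = 11.4·(cos(-108.2°) + j·sin(-108.2°)) = -3.561 - j10.83 V
Step 2 — Sum components: V_total = -26.13 - j21.11 V.
Step 3 — Convert to polar: |V_total| = 33.59 V, ∠V_total = -141.1°.

V_total = 33.59∠-141.1° V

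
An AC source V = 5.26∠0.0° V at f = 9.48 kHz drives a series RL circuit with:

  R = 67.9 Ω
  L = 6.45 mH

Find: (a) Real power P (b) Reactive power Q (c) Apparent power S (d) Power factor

Step 1 — Angular frequency: ω = 2π·f = 2π·9480 = 5.956e+04 rad/s.
Step 2 — Component impedances:
  R: Z = R = 67.9 Ω
  L: Z = jωL = j·5.956e+04·0.00645 = 0 + j384.2 Ω
Step 3 — Series combination: Z_total = R + L = 67.9 + j384.2 Ω = 390.1∠80.0° Ω.
Step 4 — Source phasor: V = 5.26∠0.0° V = 5.26 V.
Step 5 — Current: I = V / Z = 0.002346 - j0.01328 A = 0.01348∠-80.0° A.
Step 6 — Complex power: S = V·I* = 0.01234 + j0.06983 VA.
Step 7 — Real power: P = Re(S) = 0.01234 W.
Step 8 — Reactive power: Q = Im(S) = 0.06983 VAR.
Step 9 — Apparent power: |S| = 0.07092 VA.
Step 10 — Power factor: PF = P/|S| = 0.174 (lagging).

(a) P = 0.01234 W  (b) Q = 0.06983 VAR  (c) S = 0.07092 VA  (d) PF = 0.174 (lagging)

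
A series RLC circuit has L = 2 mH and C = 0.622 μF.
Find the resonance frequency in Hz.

Step 1 — Resonance condition Im(Z)=0 gives ω₀ = 1/√(LC).
Step 2 — ω₀ = 1/√(0.002·6.22e-07) = 2.835e+04 rad/s.
Step 3 — f₀ = ω₀/(2π) = 4512 Hz.

f₀ = 4512 Hz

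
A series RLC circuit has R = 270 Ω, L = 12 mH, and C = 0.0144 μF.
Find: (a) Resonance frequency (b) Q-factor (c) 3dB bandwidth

Step 1 — Resonance condition Im(Z)=0 gives ω₀ = 1/√(LC).
Step 2 — ω₀ = 1/√(0.012·1.44e-08) = 7.607e+04 rad/s.
Step 3 — f₀ = ω₀/(2π) = 1.211e+04 Hz.
Step 4 — Series Q: Q = ω₀L/R = 7.607e+04·0.012/270 = 3.381.
Step 5 — 3dB bandwidth: Δω = ω₀/Q = 2.25e+04 rad/s; BW = Δω/(2π) = 3581 Hz.

(a) f₀ = 1.211e+04 Hz  (b) Q = 3.381  (c) BW = 3581 Hz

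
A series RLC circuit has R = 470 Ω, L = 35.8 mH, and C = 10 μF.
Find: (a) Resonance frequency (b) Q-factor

Step 1 — Resonance condition Im(Z)=0 gives ω₀ = 1/√(LC).
Step 2 — ω₀ = 1/√(0.0358·1e-05) = 1671 rad/s.
Step 3 — f₀ = ω₀/(2π) = 266 Hz.
Step 4 — Series Q: Q = ω₀L/R = 1671·0.0358/470 = 0.1273.

(a) f₀ = 266 Hz  (b) Q = 0.1273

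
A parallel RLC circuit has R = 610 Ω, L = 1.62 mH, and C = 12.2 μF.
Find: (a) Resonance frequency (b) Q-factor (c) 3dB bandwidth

Step 1 — Resonance: ω₀ = 1/√(LC) = 1/√(0.00162·1.22e-05) = 7113 rad/s.
Step 2 — f₀ = ω₀/(2π) = 1132 Hz.
Step 3 — Parallel Q: Q = R/(ω₀L) = 610/(7113·0.00162) = 52.94.
Step 4 — Bandwidth: Δω = ω₀/Q = 134.4 rad/s; BW = Δω/(2π) = 21.39 Hz.

(a) f₀ = 1132 Hz  (b) Q = 52.94  (c) BW = 21.39 Hz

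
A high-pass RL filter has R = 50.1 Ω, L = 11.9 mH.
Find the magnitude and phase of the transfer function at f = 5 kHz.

Step 1 — Angular frequency: ω = 2π·5000 = 3.142e+04 rad/s.
Step 2 — Transfer function: H(jω) = jωL/(R + jωL).
Step 3 — Numerator jωL = j·373.8; denominator R + jωL = 50.1 + j373.8.
Step 4 — H = 0.9824 + j0.1316.
Step 5 — Magnitude: |H| = 0.9911 (-0.1 dB); phase: φ = 7.6°.

|H| = 0.9911 (-0.1 dB), φ = 7.6°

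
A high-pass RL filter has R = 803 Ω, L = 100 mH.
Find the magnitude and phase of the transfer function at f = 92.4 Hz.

Step 1 — Angular frequency: ω = 2π·92.4 = 580.6 rad/s.
Step 2 — Transfer function: H(jω) = jωL/(R + jωL).
Step 3 — Numerator jωL = j·58.06; denominator R + jωL = 803 + j58.06.
Step 4 — H = 0.0052 + j0.07192.
Step 5 — Magnitude: |H| = 0.07211 (-22.8 dB); phase: φ = 85.9°.

|H| = 0.07211 (-22.8 dB), φ = 85.9°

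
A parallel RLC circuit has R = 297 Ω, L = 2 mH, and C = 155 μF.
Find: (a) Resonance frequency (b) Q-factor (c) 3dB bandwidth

Step 1 — Resonance: ω₀ = 1/√(LC) = 1/√(0.002·0.000155) = 1796 rad/s.
Step 2 — f₀ = ω₀/(2π) = 285.9 Hz.
Step 3 — Parallel Q: Q = R/(ω₀L) = 297/(1796·0.002) = 82.68.
Step 4 — Bandwidth: Δω = ω₀/Q = 21.72 rad/s; BW = Δω/(2π) = 3.457 Hz.

(a) f₀ = 285.9 Hz  (b) Q = 82.68  (c) BW = 3.457 Hz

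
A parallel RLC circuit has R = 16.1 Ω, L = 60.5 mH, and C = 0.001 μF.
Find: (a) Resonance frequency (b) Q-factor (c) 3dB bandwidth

Step 1 — Resonance: ω₀ = 1/√(LC) = 1/√(0.0605·1e-09) = 1.286e+05 rad/s.
Step 2 — f₀ = ω₀/(2π) = 2.046e+04 Hz.
Step 3 — Parallel Q: Q = R/(ω₀L) = 16.1/(1.286e+05·0.0605) = 0.00207.
Step 4 — Bandwidth: Δω = ω₀/Q = 6.211e+07 rad/s; BW = Δω/(2π) = 9.885e+06 Hz.

(a) f₀ = 2.046e+04 Hz  (b) Q = 0.00207  (c) BW = 9.885e+06 Hz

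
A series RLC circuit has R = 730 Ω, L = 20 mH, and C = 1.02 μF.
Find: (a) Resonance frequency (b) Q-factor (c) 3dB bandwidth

Step 1 — Resonance condition Im(Z)=0 gives ω₀ = 1/√(LC).
Step 2 — ω₀ = 1/√(0.02·1.02e-06) = 7001 rad/s.
Step 3 — f₀ = ω₀/(2π) = 1114 Hz.
Step 4 — Series Q: Q = ω₀L/R = 7001·0.02/730 = 0.1918.
Step 5 — 3dB bandwidth: Δω = ω₀/Q = 3.65e+04 rad/s; BW = Δω/(2π) = 5809 Hz.

(a) f₀ = 1114 Hz  (b) Q = 0.1918  (c) BW = 5809 Hz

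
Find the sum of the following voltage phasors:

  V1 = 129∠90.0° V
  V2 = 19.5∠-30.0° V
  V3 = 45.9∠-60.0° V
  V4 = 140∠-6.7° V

Step 1 — Convert each phasor to rectangular form:
  V1 = 129·(cos(90.0°) + j·sin(90.0°)) = 0 + j129 V
  V2 = 19.5·(cos(-30.0°) + j·sin(-30.0°)) = 16.89 - j9.75 V
  V3 = 45.9·(cos(-60.0°) + j·sin(-60.0°)) = 22.95 - j39.75 V
  V4 = 140·(cos(-6.7°) + j·sin(-6.7°)) = 139 - j16.33 V
Step 2 — Sum components: V_total = 178.9 + j63.17 V.
Step 3 — Convert to polar: |V_total| = 189.7 V, ∠V_total = 19.4°.

V_total = 189.7∠19.4° V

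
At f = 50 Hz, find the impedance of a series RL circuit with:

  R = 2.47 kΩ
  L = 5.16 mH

Step 1 — Angular frequency: ω = 2π·f = 2π·50 = 314.2 rad/s.
Step 2 — Component impedances:
  R: Z = R = 2470 Ω
  L: Z = jωL = j·314.2·0.00516 = 0 + j1.621 Ω
Step 3 — Series combination: Z_total = R + L = 2470 + j1.621 Ω = 2470∠0.0° Ω.

Z = 2470 + j1.621 Ω = 2470∠0.0° Ω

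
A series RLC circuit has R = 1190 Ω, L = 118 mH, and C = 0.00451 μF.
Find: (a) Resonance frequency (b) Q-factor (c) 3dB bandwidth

Step 1 — Resonance condition Im(Z)=0 gives ω₀ = 1/√(LC).
Step 2 — ω₀ = 1/√(0.118·4.51e-09) = 4.335e+04 rad/s.
Step 3 — f₀ = ω₀/(2π) = 6899 Hz.
Step 4 — Series Q: Q = ω₀L/R = 4.335e+04·0.118/1190 = 4.298.
Step 5 — 3dB bandwidth: Δω = ω₀/Q = 1.008e+04 rad/s; BW = Δω/(2π) = 1605 Hz.

(a) f₀ = 6899 Hz  (b) Q = 4.298  (c) BW = 1605 Hz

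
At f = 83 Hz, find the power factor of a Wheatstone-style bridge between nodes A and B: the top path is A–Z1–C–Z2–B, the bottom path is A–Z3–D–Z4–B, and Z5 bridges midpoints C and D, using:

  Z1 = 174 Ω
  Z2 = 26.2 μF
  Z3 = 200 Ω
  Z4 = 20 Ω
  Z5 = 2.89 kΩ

Step 1 — Angular frequency: ω = 2π·f = 2π·83 = 521.5 rad/s.
Step 2 — Component impedances:
  Z1: Z = R = 174 Ω
  Z2: Z = 1/(jωC) = -j/(ω·C) = 0 - j73.19 Ω
  Z3: Z = R = 200 Ω
  Z4: Z = R = 20 Ω
  Z5: Z = R = 2890 Ω
Step 3 — Bridge requires nodal analysis (the Z5 bridge couples midpoints C and D, so the two paths cannot be reduced to a simple series/parallel combination). Setting node B to ground and injecting 1 A at node A, the 3-node admittance system at A, C, D solves to V_A = Z_AB = 101.7 - j22.1 Ω = 104.1∠-12.3° Ω.
Step 4 — Power factor: PF = cos(φ) = Re(Z)/|Z| = 101.74/104.11 = 0.9772.
Step 5 — Type: Im(Z) = -22.1 ⇒ leading (phase φ = -12.3°).

PF = 0.9772 (leading, φ = -12.3°)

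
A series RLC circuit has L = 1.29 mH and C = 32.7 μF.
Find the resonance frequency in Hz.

Step 1 — Resonance condition Im(Z)=0 gives ω₀ = 1/√(LC).
Step 2 — ω₀ = 1/√(0.00129·3.27e-05) = 4869 rad/s.
Step 3 — f₀ = ω₀/(2π) = 774.9 Hz.

f₀ = 774.9 Hz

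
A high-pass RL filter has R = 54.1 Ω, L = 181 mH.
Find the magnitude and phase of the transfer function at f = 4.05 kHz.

Step 1 — Angular frequency: ω = 2π·4050 = 2.545e+04 rad/s.
Step 2 — Transfer function: H(jω) = jωL/(R + jωL).
Step 3 — Numerator jωL = j·4606; denominator R + jωL = 54.1 + j4606.
Step 4 — H = 0.9999 + j0.01174.
Step 5 — Magnitude: |H| = 0.9999 (-0.0 dB); phase: φ = 0.7°.

|H| = 0.9999 (-0.0 dB), φ = 0.7°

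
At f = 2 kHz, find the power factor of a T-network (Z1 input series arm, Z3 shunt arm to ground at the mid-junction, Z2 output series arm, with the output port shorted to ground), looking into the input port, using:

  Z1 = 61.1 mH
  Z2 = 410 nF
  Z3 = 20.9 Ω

Step 1 — Angular frequency: ω = 2π·f = 2π·2000 = 1.257e+04 rad/s.
Step 2 — Component impedances:
  Z1: Z = jωL = j·1.257e+04·0.0611 = 0 + j767.8 Ω
  Z2: Z = 1/(jωC) = -j/(ω·C) = 0 - j194.1 Ω
  Z3: Z = R = 20.9 Ω
Step 3 — With the output port shorted to ground, the output series arm Z2 runs from the junction to ground; the shunt arm Z3 also runs from the junction to ground. They appear in parallel: Z3 || Z2 = 20.66 - j2.225 Ω.
Step 4 — Series with input arm Z1: Z_in = Z1 + (Z3 || Z2) = 20.66 + j765.6 Ω = 765.9∠88.5° Ω.
Step 5 — Power factor: PF = cos(φ) = Re(Z)/|Z| = 20.66/765.86 = 0.02698.
Step 6 — Type: Im(Z) = 765.6 ⇒ lagging (phase φ = 88.5°).

PF = 0.02698 (lagging, φ = 88.5°)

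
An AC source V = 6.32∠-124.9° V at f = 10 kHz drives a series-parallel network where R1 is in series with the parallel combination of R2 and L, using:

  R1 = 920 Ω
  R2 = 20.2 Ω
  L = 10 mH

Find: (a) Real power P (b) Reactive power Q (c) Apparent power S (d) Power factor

Step 1 — Angular frequency: ω = 2π·f = 2π·1e+04 = 6.283e+04 rad/s.
Step 2 — Component impedances:
  R1: Z = R = 920 Ω
  R2: Z = R = 20.2 Ω
  L: Z = jωL = j·6.283e+04·0.01 = 0 + j628.3 Ω
Step 3 — Parallel branch: R2 || L = 1/(1/R2 + 1/L) = 20.18 + j0.6487 Ω.
Step 4 — Series with R1: Z_total = R1 + (R2 || L) = 940.2 + j0.6487 Ω = 940.2∠0.0° Ω.
Step 5 — Source phasor: V = 6.32∠-124.9° V = -3.616 - j5.183 V.
Step 6 — Current: I = V / Z = -0.00385 - j0.005511 A = 0.006722∠-124.9° A.
Step 7 — Complex power: S = V·I* = 0.04248 + j2.931e-05 VA.
Step 8 — Real power: P = Re(S) = 0.04248 W.
Step 9 — Reactive power: Q = Im(S) = 2.931e-05 VAR.
Step 10 — Apparent power: |S| = 0.04248 VA.
Step 11 — Power factor: PF = P/|S| = 1 (lagging).

(a) P = 0.04248 W  (b) Q = 2.931e-05 VAR  (c) S = 0.04248 VA  (d) PF = 1 (lagging)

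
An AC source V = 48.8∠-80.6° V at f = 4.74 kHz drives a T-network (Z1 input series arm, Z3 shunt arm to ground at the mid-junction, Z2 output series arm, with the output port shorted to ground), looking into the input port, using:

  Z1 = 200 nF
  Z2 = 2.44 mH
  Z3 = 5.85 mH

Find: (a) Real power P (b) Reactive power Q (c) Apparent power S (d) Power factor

Step 1 — Angular frequency: ω = 2π·f = 2π·4740 = 2.978e+04 rad/s.
Step 2 — Component impedances:
  Z1: Z = 1/(jωC) = -j/(ω·C) = 0 - j167.9 Ω
  Z2: Z = jωL = j·2.978e+04·0.00244 = 0 + j72.67 Ω
  Z3: Z = jωL = j·2.978e+04·0.00585 = 0 + j174.2 Ω
Step 3 — With the output port shorted to ground, the output series arm Z2 runs from the junction to ground; the shunt arm Z3 also runs from the junction to ground. They appear in parallel: Z3 || Z2 = 0 + j51.28 Ω.
Step 4 — Series with input arm Z1: Z_in = Z1 + (Z3 || Z2) = 0 - j116.6 Ω = 116.6∠-90.0° Ω.
Step 5 — Source phasor: V = 48.8∠-80.6° V = 7.97 - j48.14 V.
Step 6 — Current: I = V / Z = 0.4129 + j0.06835 A = 0.4185∠9.4° A.
Step 7 — Complex power: S = V·I* = 0 - j20.42 VA.
Step 8 — Real power: P = Re(S) = 0 W.
Step 9 — Reactive power: Q = Im(S) = -20.42 VAR.
Step 10 — Apparent power: |S| = 20.42 VA.
Step 11 — Power factor: PF = P/|S| = 0 (leading).

(a) P = 0 W  (b) Q = -20.42 VAR  (c) S = 20.42 VA  (d) PF = 0 (leading)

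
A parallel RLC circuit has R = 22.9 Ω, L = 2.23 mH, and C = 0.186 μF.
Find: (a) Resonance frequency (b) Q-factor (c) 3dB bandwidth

Step 1 — Resonance: ω₀ = 1/√(LC) = 1/√(0.00223·1.86e-07) = 4.91e+04 rad/s.
Step 2 — f₀ = ω₀/(2π) = 7815 Hz.
Step 3 — Parallel Q: Q = R/(ω₀L) = 22.9/(4.91e+04·0.00223) = 0.2091.
Step 4 — Bandwidth: Δω = ω₀/Q = 2.348e+05 rad/s; BW = Δω/(2π) = 3.737e+04 Hz.

(a) f₀ = 7815 Hz  (b) Q = 0.2091  (c) BW = 3.737e+04 Hz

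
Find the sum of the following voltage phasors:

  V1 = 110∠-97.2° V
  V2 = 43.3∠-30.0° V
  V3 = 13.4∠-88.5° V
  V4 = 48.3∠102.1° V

Step 1 — Convert each phasor to rectangular form:
  V1 = 110·(cos(-97.2°) + j·sin(-97.2°)) = -13.79 - j109.1 V
  V2 = 43.3·(cos(-30.0°) + j·sin(-30.0°)) = 37.5 - j21.65 V
  V3 = 13.4·(cos(-88.5°) + j·sin(-88.5°)) = 0.3508 - j13.4 V
  V4 = 48.3·(cos(102.1°) + j·sin(102.1°)) = -10.12 + j47.23 V
Step 2 — Sum components: V_total = 13.94 - j96.95 V.
Step 3 — Convert to polar: |V_total| = 97.95 V, ∠V_total = -81.8°.

V_total = 97.95∠-81.8° V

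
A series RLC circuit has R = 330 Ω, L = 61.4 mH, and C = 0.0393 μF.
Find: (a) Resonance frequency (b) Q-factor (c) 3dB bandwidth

Step 1 — Resonance: ω₀ = 1/√(LC) = 1/√(0.0614·3.93e-08) = 2.036e+04 rad/s.
Step 2 — f₀ = ω₀/(2π) = 3240 Hz.
Step 3 — Series Q: Q = ω₀L/R = 2.036e+04·0.0614/330 = 3.788.
Step 4 — Bandwidth: Δω = ω₀/Q = 5375 rad/s; BW = Δω/(2π) = 855.4 Hz.

(a) f₀ = 3240 Hz  (b) Q = 3.788  (c) BW = 855.4 Hz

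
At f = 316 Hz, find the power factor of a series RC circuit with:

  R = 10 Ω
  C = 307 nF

Step 1 — Angular frequency: ω = 2π·f = 2π·316 = 1985 rad/s.
Step 2 — Component impedances:
  R: Z = R = 10 Ω
  C: Z = 1/(jωC) = -j/(ω·C) = 0 - j1641 Ω
Step 3 — Series combination: Z_total = R + C = 10 - j1641 Ω = 1641∠-89.7° Ω.
Step 4 — Power factor: PF = cos(φ) = Re(Z)/|Z| = 10/1640.6 = 0.006095.
Step 5 — Type: Im(Z) = -1641 ⇒ leading (phase φ = -89.7°).

PF = 0.006095 (leading, φ = -89.7°)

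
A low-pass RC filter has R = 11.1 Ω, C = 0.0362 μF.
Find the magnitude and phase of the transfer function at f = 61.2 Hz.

Step 1 — Angular frequency: ω = 2π·61.2 = 384.5 rad/s.
Step 2 — Transfer function: H(jω) = 1/(1 + jωRC).
Step 3 — Denominator: 1 + jωRC = 1 + j·384.5·11.1·3.62e-08 = 1 + j0.0001545.
Step 4 — H = 1 - j0.0001545.
Step 5 — Magnitude: |H| = 1 (-0.0 dB); phase: φ = -0.0°.

|H| = 1 (-0.0 dB), φ = -0.0°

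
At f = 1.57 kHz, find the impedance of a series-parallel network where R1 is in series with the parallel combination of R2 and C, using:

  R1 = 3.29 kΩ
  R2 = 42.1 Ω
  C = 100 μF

Step 1 — Angular frequency: ω = 2π·f = 2π·1570 = 9865 rad/s.
Step 2 — Component impedances:
  R1: Z = R = 3290 Ω
  R2: Z = R = 42.1 Ω
  C: Z = 1/(jωC) = -j/(ω·C) = 0 - j1.014 Ω
Step 3 — Parallel branch: R2 || C = 1/(1/R2 + 1/C) = 0.0244 - j1.013 Ω.
Step 4 — Series with R1: Z_total = R1 + (R2 || C) = 3290 - j1.013 Ω = 3290∠-0.0° Ω.

Z = 3290 - j1.013 Ω = 3290∠-0.0° Ω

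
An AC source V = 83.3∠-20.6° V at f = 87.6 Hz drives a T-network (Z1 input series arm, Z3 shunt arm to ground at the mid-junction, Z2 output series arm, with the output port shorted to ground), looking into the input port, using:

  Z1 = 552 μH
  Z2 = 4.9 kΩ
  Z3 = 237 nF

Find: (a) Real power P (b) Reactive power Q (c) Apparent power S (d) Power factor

Step 1 — Angular frequency: ω = 2π·f = 2π·87.6 = 550.4 rad/s.
Step 2 — Component impedances:
  Z1: Z = jωL = j·550.4·0.000552 = 0 + j0.3038 Ω
  Z2: Z = R = 4900 Ω
  Z3: Z = 1/(jωC) = -j/(ω·C) = 0 - j7666 Ω
Step 3 — With the output port shorted to ground, the output series arm Z2 runs from the junction to ground; the shunt arm Z3 also runs from the junction to ground. They appear in parallel: Z3 || Z2 = 3479 - j2224 Ω.
Step 4 — Series with input arm Z1: Z_in = Z1 + (Z3 || Z2) = 3479 - j2223 Ω = 4128∠-32.6° Ω.
Step 5 — Source phasor: V = 83.3∠-20.6° V = 77.97 - j29.31 V.
Step 6 — Current: I = V / Z = 0.01974 + j0.004189 A = 0.02018∠12.0° A.
Step 7 — Complex power: S = V·I* = 1.416 - j0.9051 VA.
Step 8 — Real power: P = Re(S) = 1.416 W.
Step 9 — Reactive power: Q = Im(S) = -0.9051 VAR.
Step 10 — Apparent power: |S| = 1.681 VA.
Step 11 — Power factor: PF = P/|S| = 0.8426 (leading).

(a) P = 1.416 W  (b) Q = -0.9051 VAR  (c) S = 1.681 VA  (d) PF = 0.8426 (leading)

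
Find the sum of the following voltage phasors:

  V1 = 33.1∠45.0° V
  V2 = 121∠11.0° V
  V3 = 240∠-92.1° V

Step 1 — Convert each phasor to rectangular form:
  V1 = 33.1·(cos(45.0°) + j·sin(45.0°)) = 23.41 + j23.41 V
  V2 = 121·(cos(11.0°) + j·sin(11.0°)) = 118.8 + j23.09 V
  V3 = 240·(cos(-92.1°) + j·sin(-92.1°)) = -8.794 - j239.8 V
Step 2 — Sum components: V_total = 133.4 - j193.3 V.
Step 3 — Convert to polar: |V_total| = 234.9 V, ∠V_total = -55.4°.

V_total = 234.9∠-55.4° V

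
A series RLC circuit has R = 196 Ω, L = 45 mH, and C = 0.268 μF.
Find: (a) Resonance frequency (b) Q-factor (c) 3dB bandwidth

Step 1 — Resonance: ω₀ = 1/√(LC) = 1/√(0.045·2.68e-07) = 9106 rad/s.
Step 2 — f₀ = ω₀/(2π) = 1449 Hz.
Step 3 — Series Q: Q = ω₀L/R = 9106·0.045/196 = 2.091.
Step 4 — Bandwidth: Δω = ω₀/Q = 4356 rad/s; BW = Δω/(2π) = 693.2 Hz.

(a) f₀ = 1449 Hz  (b) Q = 2.091  (c) BW = 693.2 Hz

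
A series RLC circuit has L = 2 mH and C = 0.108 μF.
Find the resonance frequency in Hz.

Step 1 — Resonance condition Im(Z)=0 gives ω₀ = 1/√(LC).
Step 2 — ω₀ = 1/√(0.002·1.08e-07) = 6.804e+04 rad/s.
Step 3 — f₀ = ω₀/(2π) = 1.083e+04 Hz.

f₀ = 1.083e+04 Hz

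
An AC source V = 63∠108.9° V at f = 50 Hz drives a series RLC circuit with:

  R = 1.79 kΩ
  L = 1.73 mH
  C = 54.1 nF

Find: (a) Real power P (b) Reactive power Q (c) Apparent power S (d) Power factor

Step 1 — Angular frequency: ω = 2π·f = 2π·50 = 314.2 rad/s.
Step 2 — Component impedances:
  R: Z = R = 1790 Ω
  L: Z = jωL = j·314.2·0.00173 = 0 + j0.5435 Ω
  C: Z = 1/(jωC) = -j/(ω·C) = 0 - j5.884e+04 Ω
Step 3 — Series combination: Z_total = R + L + C = 1790 - j5.884e+04 Ω = 5.886e+04∠-88.3° Ω.
Step 4 — Source phasor: V = 63∠108.9° V = -20.41 + j59.6 V.
Step 5 — Current: I = V / Z = -0.001023 - j0.0003157 A = 0.00107∠-162.8° A.
Step 6 — Complex power: S = V·I* = 0.00205 - j0.0674 VA.
Step 7 — Real power: P = Re(S) = 0.00205 W.
Step 8 — Reactive power: Q = Im(S) = -0.0674 VAR.
Step 9 — Apparent power: |S| = 0.06743 VA.
Step 10 — Power factor: PF = P/|S| = 0.03041 (leading).

(a) P = 0.00205 W  (b) Q = -0.0674 VAR  (c) S = 0.06743 VA  (d) PF = 0.03041 (leading)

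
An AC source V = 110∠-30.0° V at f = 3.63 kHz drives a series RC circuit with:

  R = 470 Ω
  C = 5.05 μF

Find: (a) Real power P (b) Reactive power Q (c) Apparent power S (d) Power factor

Step 1 — Angular frequency: ω = 2π·f = 2π·3630 = 2.281e+04 rad/s.
Step 2 — Component impedances:
  R: Z = R = 470 Ω
  C: Z = 1/(jωC) = -j/(ω·C) = 0 - j8.682 Ω
Step 3 — Series combination: Z_total = R + C = 470 - j8.682 Ω = 470.1∠-1.1° Ω.
Step 4 — Source phasor: V = 110∠-30.0° V = 95.26 - j55 V.
Step 5 — Current: I = V / Z = 0.2048 - j0.1132 A = 0.234∠-28.9° A.
Step 6 — Complex power: S = V·I* = 25.74 - j0.4754 VA.
Step 7 — Real power: P = Re(S) = 25.74 W.
Step 8 — Reactive power: Q = Im(S) = -0.4754 VAR.
Step 9 — Apparent power: |S| = 25.74 VA.
Step 10 — Power factor: PF = P/|S| = 0.9998 (leading).

(a) P = 25.74 W  (b) Q = -0.4754 VAR  (c) S = 25.74 VA  (d) PF = 0.9998 (leading)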